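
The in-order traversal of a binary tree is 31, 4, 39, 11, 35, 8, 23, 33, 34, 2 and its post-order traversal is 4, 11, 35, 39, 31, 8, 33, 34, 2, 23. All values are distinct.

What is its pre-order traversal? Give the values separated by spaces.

23 8 31 39 4 35 11 2 34 33

The last element of post-order is the root; it splits in-order into left and right subtrees.
Root 23: left subtree has 6 nodes {31, 4, 39, 11, 35, 8}, right has 3 {33, 34, 2}.
  Root 8: left subtree has 5 nodes {31, 4, 39, 11, 35}, right has 0 { }.
    Root 31: left subtree has 0 nodes { }, right has 4 {4, 39, 11, 35}.
      Root 39: left subtree has 1 node {4}, right has 2 {11, 35}.
        Root 35: left subtree has 1 node {11}, right has 0 { }.
  Root 2: left subtree has 2 nodes {33, 34}, right has 0 { }.
    Root 34: left subtree has 1 node {33}, right has 0 { }.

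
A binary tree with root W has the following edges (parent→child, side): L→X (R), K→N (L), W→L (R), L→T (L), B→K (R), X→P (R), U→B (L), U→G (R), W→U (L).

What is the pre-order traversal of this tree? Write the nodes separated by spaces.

Pre-order visits the node, then its left subtree, then its right subtree.
Visit W.
At W: go left to U.
  Visit U.
  At U: go left to B.
    Visit B.
    At B: no left child.
    At B: go right to K.
      Visit K.
      At K: go left to N.
        N is a leaf — visit N.
      At K: no right child.
  At U: go right to G.
    G is a leaf — visit G.
At W: go right to L.
  Visit L.
  At L: go left to T.
    T is a leaf — visit T.
  At L: go right to X.
    Visit X.
    At X: no left child.
    At X: go right to P.
      P is a leaf — visit P.

W U B K N G L T X P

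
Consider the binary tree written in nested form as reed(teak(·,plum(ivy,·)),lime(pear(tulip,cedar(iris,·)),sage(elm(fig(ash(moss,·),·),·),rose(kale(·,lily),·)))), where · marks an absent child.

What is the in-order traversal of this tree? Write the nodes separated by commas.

In-order visits the left subtree, then the node, then the right subtree.
At reed: go left to teak.
  At teak: no left child.
  Visit teak.
  At teak: go right to plum.
    At plum: go left to ivy.
      ivy is a leaf — visit ivy.
    Visit plum.
    At plum: no right child.
Visit reed.
At reed: go right to lime.
  At lime: go left to pear.
    At pear: go left to tulip.
      tulip is a leaf — visit tulip.
    Visit pear.
    At pear: go right to cedar.
      At cedar: go left to iris.
        iris is a leaf — visit iris.
      Visit cedar.
      At cedar: no right child.
  Visit lime.
  At lime: go right to sage.
    At sage: go left to elm.
      At elm: go left to fig.
        At fig: go left to ash.
          At ash: go left to moss.
            moss is a leaf — visit moss.
          Visit ash.
          At ash: no right child.
        Visit fig.
        At fig: no right child.
      Visit elm.
      At elm: no right child.
    Visit sage.
    At sage: go right to rose.
      At rose: go left to kale.
        At kale: no left child.
        Visit kale.
        At kale: go right to lily.
          lily is a leaf — visit lily.
      Visit rose.
      At rose: no right child.

teak, ivy, plum, reed, tulip, pear, iris, cedar, lime, moss, ash, fig, elm, sage, kale, lily, rose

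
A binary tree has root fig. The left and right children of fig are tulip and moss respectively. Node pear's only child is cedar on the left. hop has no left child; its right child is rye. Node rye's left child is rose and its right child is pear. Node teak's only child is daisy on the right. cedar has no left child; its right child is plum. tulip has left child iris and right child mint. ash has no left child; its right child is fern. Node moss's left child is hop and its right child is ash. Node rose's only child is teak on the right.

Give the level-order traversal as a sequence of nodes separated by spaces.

Level-order visits nodes level by level from the root, left to right within each level.
Level 0: fig
Level 1: tulip, moss
Level 2: iris, mint, hop, ash
Level 3: rye, fern
Level 4: rose, pear
Level 5: teak, cedar
Level 6: daisy, plum

fig tulip moss iris mint hop ash rye fern rose pear teak cedar daisy plum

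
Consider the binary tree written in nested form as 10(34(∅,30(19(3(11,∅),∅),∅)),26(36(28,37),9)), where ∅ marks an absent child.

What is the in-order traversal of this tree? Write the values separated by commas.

In-order visits the left subtree, then the node, then the right subtree.
At 10: go left to 34.
  At 34: no left child.
  Visit 34.
  At 34: go right to 30.
    At 30: go left to 19.
      At 19: go left to 3.
        At 3: go left to 11.
          11 is a leaf — visit 11.
        Visit 3.
        At 3: no right child.
      Visit 19.
      At 19: no right child.
    Visit 30.
    At 30: no right child.
Visit 10.
At 10: go right to 26.
  At 26: go left to 36.
    At 36: go left to 28.
      28 is a leaf — visit 28.
    Visit 36.
    At 36: go right to 37.
      37 is a leaf — visit 37.
  Visit 26.
  At 26: go right to 9.
    9 is a leaf — visit 9.

34, 11, 3, 19, 30, 10, 28, 36, 37, 26, 9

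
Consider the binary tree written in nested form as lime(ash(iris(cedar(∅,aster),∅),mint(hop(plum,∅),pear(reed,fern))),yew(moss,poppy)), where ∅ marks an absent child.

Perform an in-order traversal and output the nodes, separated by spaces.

In-order visits the left subtree, then the node, then the right subtree.
At lime: go left to ash.
  At ash: go left to iris.
    At iris: go left to cedar.
      At cedar: no left child.
      Visit cedar.
      At cedar: go right to aster.
        aster is a leaf — visit aster.
    Visit iris.
    At iris: no right child.
  Visit ash.
  At ash: go right to mint.
    At mint: go left to hop.
      At hop: go left to plum.
        plum is a leaf — visit plum.
      Visit hop.
      At hop: no right child.
    Visit mint.
    At mint: go right to pear.
      At pear: go left to reed.
        reed is a leaf — visit reed.
      Visit pear.
      At pear: go right to fern.
        fern is a leaf — visit fern.
Visit lime.
At lime: go right to yew.
  At yew: go left to moss.
    moss is a leaf — visit moss.
  Visit yew.
  At yew: go right to poppy.
    poppy is a leaf — visit poppy.

cedar aster iris ash plum hop mint reed pear fern lime moss yew poppy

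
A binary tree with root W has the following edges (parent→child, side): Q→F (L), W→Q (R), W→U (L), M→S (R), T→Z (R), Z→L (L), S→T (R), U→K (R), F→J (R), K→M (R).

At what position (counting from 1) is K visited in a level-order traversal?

Level-order visits nodes level by level from the root, left to right within each level.
Level 0: W
Level 1: U, Q
Level 2: K, F
Level 3: M, J
Level 4: S
Level 5: T
Level 6: Z
Level 7: L
Full level-order sequence: W, U, Q, K, F, M, J, S, T, Z, L.

4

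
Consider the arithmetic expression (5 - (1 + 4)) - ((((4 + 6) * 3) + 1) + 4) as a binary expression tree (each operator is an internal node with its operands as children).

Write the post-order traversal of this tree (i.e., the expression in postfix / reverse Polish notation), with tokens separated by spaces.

5 1 4 + - 4 6 + 3 * 1 + 4 + -

Post-order on an expression tree gives postfix notation: for each operator, emit left operand, right operand, then the operator.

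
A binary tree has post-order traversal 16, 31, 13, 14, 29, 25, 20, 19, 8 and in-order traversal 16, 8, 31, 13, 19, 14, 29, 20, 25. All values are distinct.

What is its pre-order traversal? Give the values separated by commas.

The last element of post-order is the root; it splits in-order into left and right subtrees.
Root 8: left subtree has 1 node {16}, right has 7 {31, 13, 19, 14, 29, 20, 25}.
  Root 19: left subtree has 2 nodes {31, 13}, right has 4 {14, 29, 20, 25}.
    Root 13: left subtree has 1 node {31}, right has 0 { }.
    Root 20: left subtree has 2 nodes {14, 29}, right has 1 {25}.
      Root 29: left subtree has 1 node {14}, right has 0 { }.

8, 16, 19, 13, 31, 20, 29, 14, 25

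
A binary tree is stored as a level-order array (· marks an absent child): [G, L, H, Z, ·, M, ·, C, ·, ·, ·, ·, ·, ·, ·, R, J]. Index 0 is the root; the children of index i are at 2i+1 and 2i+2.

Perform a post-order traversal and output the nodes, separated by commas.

R, J, C, Z, L, M, H, G

Post-order visits the left subtree, then the right subtree, then the node.
At G: go left to L.
  At L: go left to Z.
    At Z: go left to C.
      At C: go left to R.
        R is a leaf — visit R.
      At C: go right to J.
        J is a leaf — visit J.
      Visit C.
    At Z: no right child.
    Visit Z.
  At L: no right child.
  Visit L.
At G: go right to H.
  At H: go left to M.
    M is a leaf — visit M.
  At H: no right child.
  Visit H.
Visit G.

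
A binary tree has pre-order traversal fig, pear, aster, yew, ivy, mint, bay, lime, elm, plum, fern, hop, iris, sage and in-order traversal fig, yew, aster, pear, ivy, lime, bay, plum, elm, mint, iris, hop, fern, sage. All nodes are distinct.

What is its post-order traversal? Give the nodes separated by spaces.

yew aster lime plum elm bay iris hop sage fern mint ivy pear fig

The first element of pre-order is the root; it splits in-order into left and right subtrees.
Root fig: left subtree has 0 nodes { }, right has 13 {yew, aster, pear, ivy, lime, bay, plum, elm, mint, iris, hop, fern, sage}.
  Root pear: left subtree has 2 nodes {yew, aster}, right has 10 {ivy, lime, bay, plum, elm, mint, iris, hop, fern, sage}.
    Root aster: left subtree has 1 node {yew}, right has 0 { }.
    Root ivy: left subtree has 0 nodes { }, right has 9 {lime, bay, plum, elm, mint, iris, hop, fern, sage}.
      Root mint: left subtree has 4 nodes {lime, bay, plum, elm}, right has 4 {iris, hop, fern, sage}.
        Root bay: left subtree has 1 node {lime}, right has 2 {plum, elm}.
          Root elm: left subtree has 1 node {plum}, right has 0 { }.
        Root fern: left subtree has 2 nodes {iris, hop}, right has 1 {sage}.
          Root hop: left subtree has 1 node {iris}, right has 0 { }.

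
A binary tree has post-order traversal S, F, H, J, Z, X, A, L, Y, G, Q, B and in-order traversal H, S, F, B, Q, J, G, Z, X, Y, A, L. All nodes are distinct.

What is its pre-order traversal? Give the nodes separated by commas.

B, H, F, S, Q, G, J, Y, X, Z, L, A

The last element of post-order is the root; it splits in-order into left and right subtrees.
Root B: left subtree has 3 nodes {H, S, F}, right has 8 {Q, J, G, Z, X, Y, A, L}.
  Root H: left subtree has 0 nodes { }, right has 2 {S, F}.
    Root F: left subtree has 1 node {S}, right has 0 { }.
  Root Q: left subtree has 0 nodes { }, right has 7 {J, G, Z, X, Y, A, L}.
    Root G: left subtree has 1 node {J}, right has 5 {Z, X, Y, A, L}.
      Root Y: left subtree has 2 nodes {Z, X}, right has 2 {A, L}.
        Root X: left subtree has 1 node {Z}, right has 0 { }.
        Root L: left subtree has 1 node {A}, right has 0 { }.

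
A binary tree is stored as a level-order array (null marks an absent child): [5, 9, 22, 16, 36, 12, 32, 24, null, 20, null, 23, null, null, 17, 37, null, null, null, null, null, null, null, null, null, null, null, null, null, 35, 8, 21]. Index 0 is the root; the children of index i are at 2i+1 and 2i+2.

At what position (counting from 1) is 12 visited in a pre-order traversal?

10

Pre-order visits the node, then its left subtree, then its right subtree.
Visit 5.
At 5: go left to 9.
  Visit 9.
  At 9: go left to 16.
    Visit 16.
    At 16: go left to 24.
      Visit 24.
      At 24: go left to 37.
        Visit 37.
        At 37: go left to 21.
          21 is a leaf — visit 21.
        At 37: no right child.
      At 24: no right child.
    At 16: no right child.
  At 9: go right to 36.
    Visit 36.
    At 36: go left to 20.
      20 is a leaf — visit 20.
    At 36: no right child.
At 5: go right to 22.
  Visit 22.
  At 22: go left to 12.
    Visit 12.
    At 12: go left to 23.
      23 is a leaf — visit 23.
    At 12: no right child.
  At 22: go right to 32.
    Visit 32.
    At 32: no left child.
    At 32: go right to 17.
      Visit 17.
      At 17: go left to 35.
        35 is a leaf — visit 35.
      At 17: go right to 8.
        8 is a leaf — visit 8.
Full pre-order sequence: 5, 9, 16, 24, 37, 21, 36, 20, 22, 12, 23, 32, 17, 35, 8.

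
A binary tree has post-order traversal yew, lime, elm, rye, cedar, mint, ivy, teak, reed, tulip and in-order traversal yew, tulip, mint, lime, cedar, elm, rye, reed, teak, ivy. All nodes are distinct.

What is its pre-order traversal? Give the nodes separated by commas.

tulip, yew, reed, mint, cedar, lime, rye, elm, teak, ivy

The last element of post-order is the root; it splits in-order into left and right subtrees.
Root tulip: left subtree has 1 node {yew}, right has 8 {mint, lime, cedar, elm, rye, reed, teak, ivy}.
  Root reed: left subtree has 5 nodes {mint, lime, cedar, elm, rye}, right has 2 {teak, ivy}.
    Root mint: left subtree has 0 nodes { }, right has 4 {lime, cedar, elm, rye}.
      Root cedar: left subtree has 1 node {lime}, right has 2 {elm, rye}.
        Root rye: left subtree has 1 node {elm}, right has 0 { }.
    Root teak: left subtree has 0 nodes { }, right has 1 {ivy}.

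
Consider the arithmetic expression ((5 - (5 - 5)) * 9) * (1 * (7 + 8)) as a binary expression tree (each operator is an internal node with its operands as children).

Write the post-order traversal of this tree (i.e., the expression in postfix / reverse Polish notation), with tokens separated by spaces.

5 5 5 - - 9 * 1 7 8 + * *

Post-order on an expression tree gives postfix notation: for each operator, emit left operand, right operand, then the operator.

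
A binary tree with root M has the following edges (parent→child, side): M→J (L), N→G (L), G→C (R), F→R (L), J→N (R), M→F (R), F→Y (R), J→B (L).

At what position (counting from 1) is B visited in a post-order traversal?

1

Post-order visits the left subtree, then the right subtree, then the node.
At M: go left to J.
  At J: go left to B.
    B is a leaf — visit B.
  At J: go right to N.
    At N: go left to G.
      At G: no left child.
      At G: go right to C.
        C is a leaf — visit C.
      Visit G.
    At N: no right child.
    Visit N.
  Visit J.
At M: go right to F.
  At F: go left to R.
    R is a leaf — visit R.
  At F: go right to Y.
    Y is a leaf — visit Y.
  Visit F.
Visit M.
Full post-order sequence: B, C, G, N, J, R, Y, F, M.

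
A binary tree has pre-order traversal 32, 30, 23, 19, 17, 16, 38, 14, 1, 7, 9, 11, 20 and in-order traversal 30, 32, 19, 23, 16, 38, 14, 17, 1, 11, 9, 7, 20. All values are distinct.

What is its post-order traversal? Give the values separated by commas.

The first element of pre-order is the root; it splits in-order into left and right subtrees.
Root 32: left subtree has 1 node {30}, right has 11 {19, 23, 16, 38, 14, 17, 1, 11, 9, 7, 20}.
  Root 23: left subtree has 1 node {19}, right has 9 {16, 38, 14, 17, 1, 11, 9, 7, 20}.
    Root 17: left subtree has 3 nodes {16, 38, 14}, right has 5 {1, 11, 9, 7, 20}.
      Root 16: left subtree has 0 nodes { }, right has 2 {38, 14}.
        Root 38: left subtree has 0 nodes { }, right has 1 {14}.
      Root 1: left subtree has 0 nodes { }, right has 4 {11, 9, 7, 20}.
        Root 7: left subtree has 2 nodes {11, 9}, right has 1 {20}.
          Root 9: left subtree has 1 node {11}, right has 0 { }.

30, 19, 14, 38, 16, 11, 9, 20, 7, 1, 17, 23, 32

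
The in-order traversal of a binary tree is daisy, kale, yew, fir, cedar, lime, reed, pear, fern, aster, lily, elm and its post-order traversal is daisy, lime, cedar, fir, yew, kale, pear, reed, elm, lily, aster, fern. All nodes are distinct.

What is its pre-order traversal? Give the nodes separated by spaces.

fern reed kale daisy yew fir cedar lime pear aster lily elm

The last element of post-order is the root; it splits in-order into left and right subtrees.
Root fern: left subtree has 8 nodes {daisy, kale, yew, fir, cedar, lime, reed, pear}, right has 3 {aster, lily, elm}.
  Root reed: left subtree has 6 nodes {daisy, kale, yew, fir, cedar, lime}, right has 1 {pear}.
    Root kale: left subtree has 1 node {daisy}, right has 4 {yew, fir, cedar, lime}.
      Root yew: left subtree has 0 nodes { }, right has 3 {fir, cedar, lime}.
        Root fir: left subtree has 0 nodes { }, right has 2 {cedar, lime}.
          Root cedar: left subtree has 0 nodes { }, right has 1 {lime}.
  Root aster: left subtree has 0 nodes { }, right has 2 {lily, elm}.
    Root lily: left subtree has 0 nodes { }, right has 1 {elm}.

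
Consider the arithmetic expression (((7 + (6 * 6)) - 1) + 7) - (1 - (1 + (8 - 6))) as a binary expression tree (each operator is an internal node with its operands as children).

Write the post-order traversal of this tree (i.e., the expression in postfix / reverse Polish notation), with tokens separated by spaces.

7 6 6 * + 1 - 7 + 1 1 8 6 - + - -

Post-order on an expression tree gives postfix notation: for each operator, emit left operand, right operand, then the operator.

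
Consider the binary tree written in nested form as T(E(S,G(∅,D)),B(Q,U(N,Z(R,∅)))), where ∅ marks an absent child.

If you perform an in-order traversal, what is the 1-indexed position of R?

10

In-order visits the left subtree, then the node, then the right subtree.
At T: go left to E.
  At E: go left to S.
    S is a leaf — visit S.
  Visit E.
  At E: go right to G.
    At G: no left child.
    Visit G.
    At G: go right to D.
      D is a leaf — visit D.
Visit T.
At T: go right to B.
  At B: go left to Q.
    Q is a leaf — visit Q.
  Visit B.
  At B: go right to U.
    At U: go left to N.
      N is a leaf — visit N.
    Visit U.
    At U: go right to Z.
      At Z: go left to R.
        R is a leaf — visit R.
      Visit Z.
      At Z: no right child.
Full in-order sequence: S, E, G, D, T, Q, B, N, U, R, Z.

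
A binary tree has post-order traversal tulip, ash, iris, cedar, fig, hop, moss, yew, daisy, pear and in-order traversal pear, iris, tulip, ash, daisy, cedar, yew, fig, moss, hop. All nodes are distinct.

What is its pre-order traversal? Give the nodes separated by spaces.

The last element of post-order is the root; it splits in-order into left and right subtrees.
Root pear: left subtree has 0 nodes { }, right has 9 {iris, tulip, ash, daisy, cedar, yew, fig, moss, hop}.
  Root daisy: left subtree has 3 nodes {iris, tulip, ash}, right has 5 {cedar, yew, fig, moss, hop}.
    Root iris: left subtree has 0 nodes { }, right has 2 {tulip, ash}.
      Root ash: left subtree has 1 node {tulip}, right has 0 { }.
    Root yew: left subtree has 1 node {cedar}, right has 3 {fig, moss, hop}.
      Root moss: left subtree has 1 node {fig}, right has 1 {hop}.

pear daisy iris ash tulip yew cedar moss fig hop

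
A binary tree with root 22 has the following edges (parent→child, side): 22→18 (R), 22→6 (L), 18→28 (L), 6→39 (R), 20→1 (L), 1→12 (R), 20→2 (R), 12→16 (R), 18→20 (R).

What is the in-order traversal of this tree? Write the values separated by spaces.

6 39 22 28 18 1 12 16 20 2

In-order visits the left subtree, then the node, then the right subtree.
At 22: go left to 6.
  At 6: no left child.
  Visit 6.
  At 6: go right to 39.
    39 is a leaf — visit 39.
Visit 22.
At 22: go right to 18.
  At 18: go left to 28.
    28 is a leaf — visit 28.
  Visit 18.
  At 18: go right to 20.
    At 20: go left to 1.
      At 1: no left child.
      Visit 1.
      At 1: go right to 12.
        At 12: no left child.
        Visit 12.
        At 12: go right to 16.
          16 is a leaf — visit 16.
    Visit 20.
    At 20: go right to 2.
      2 is a leaf — visit 2.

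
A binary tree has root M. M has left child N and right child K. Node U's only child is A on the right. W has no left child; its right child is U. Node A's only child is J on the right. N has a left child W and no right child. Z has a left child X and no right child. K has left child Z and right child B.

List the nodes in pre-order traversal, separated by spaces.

M N W U A J K Z X B

Pre-order visits the node, then its left subtree, then its right subtree.
Visit M.
At M: go left to N.
  Visit N.
  At N: go left to W.
    Visit W.
    At W: no left child.
    At W: go right to U.
      Visit U.
      At U: no left child.
      At U: go right to A.
        Visit A.
        At A: no left child.
        At A: go right to J.
          J is a leaf — visit J.
  At N: no right child.
At M: go right to K.
  Visit K.
  At K: go left to Z.
    Visit Z.
    At Z: go left to X.
      X is a leaf — visit X.
    At Z: no right child.
  At K: go right to B.
    B is a leaf — visit B.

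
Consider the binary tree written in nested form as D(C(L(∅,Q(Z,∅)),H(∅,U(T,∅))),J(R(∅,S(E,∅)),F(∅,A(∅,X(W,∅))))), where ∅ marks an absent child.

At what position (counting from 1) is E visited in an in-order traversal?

In-order visits the left subtree, then the node, then the right subtree.
At D: go left to C.
  At C: go left to L.
    At L: no left child.
    Visit L.
    At L: go right to Q.
      At Q: go left to Z.
        Z is a leaf — visit Z.
      Visit Q.
      At Q: no right child.
  Visit C.
  At C: go right to H.
    At H: no left child.
    Visit H.
    At H: go right to U.
      At U: go left to T.
        T is a leaf — visit T.
      Visit U.
      At U: no right child.
Visit D.
At D: go right to J.
  At J: go left to R.
    At R: no left child.
    Visit R.
    At R: go right to S.
      At S: go left to E.
        E is a leaf — visit E.
      Visit S.
      At S: no right child.
  Visit J.
  At J: go right to F.
    At F: no left child.
    Visit F.
    At F: go right to A.
      At A: no left child.
      Visit A.
      At A: go right to X.
        At X: go left to W.
          W is a leaf — visit W.
        Visit X.
        At X: no right child.
Full in-order sequence: L, Z, Q, C, H, T, U, D, R, E, S, J, F, A, W, X.

10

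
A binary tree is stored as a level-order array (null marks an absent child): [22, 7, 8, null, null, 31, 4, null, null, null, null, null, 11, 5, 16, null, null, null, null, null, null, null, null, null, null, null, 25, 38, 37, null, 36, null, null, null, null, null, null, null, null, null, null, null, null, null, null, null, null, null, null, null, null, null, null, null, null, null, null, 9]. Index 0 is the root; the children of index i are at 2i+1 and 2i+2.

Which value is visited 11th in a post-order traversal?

4

Post-order visits the left subtree, then the right subtree, then the node.
At 22: go left to 7.
  7 is a leaf — visit 7.
At 22: go right to 8.
  At 8: go left to 31.
    At 31: no left child.
    At 31: go right to 11.
      At 11: no left child.
      At 11: go right to 25.
        25 is a leaf — visit 25.
      Visit 11.
    Visit 31.
  At 8: go right to 4.
    At 4: go left to 5.
      At 5: go left to 38.
        38 is a leaf — visit 38.
      At 5: go right to 37.
        At 37: go left to 9.
          9 is a leaf — visit 9.
        At 37: no right child.
        Visit 37.
      Visit 5.
    At 4: go right to 16.
      At 16: no left child.
      At 16: go right to 36.
        36 is a leaf — visit 36.
      Visit 16.
    Visit 4.
  Visit 8.
Visit 22.
Full post-order sequence: 7, 25, 11, 31, 38, 9, 37, 5, 36, 16, 4, 8, 22.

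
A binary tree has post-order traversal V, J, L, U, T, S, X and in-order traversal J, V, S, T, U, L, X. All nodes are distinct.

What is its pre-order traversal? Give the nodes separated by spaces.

X S J V T U L

The last element of post-order is the root; it splits in-order into left and right subtrees.
Root X: left subtree has 6 nodes {J, V, S, T, U, L}, right has 0 { }.
  Root S: left subtree has 2 nodes {J, V}, right has 3 {T, U, L}.
    Root J: left subtree has 0 nodes { }, right has 1 {V}.
    Root T: left subtree has 0 nodes { }, right has 2 {U, L}.
      Root U: left subtree has 0 nodes { }, right has 1 {L}.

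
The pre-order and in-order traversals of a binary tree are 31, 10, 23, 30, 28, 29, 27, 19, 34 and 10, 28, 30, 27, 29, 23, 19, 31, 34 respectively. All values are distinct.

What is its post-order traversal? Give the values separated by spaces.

The first element of pre-order is the root; it splits in-order into left and right subtrees.
Root 31: left subtree has 7 nodes {10, 28, 30, 27, 29, 23, 19}, right has 1 {34}.
  Root 10: left subtree has 0 nodes { }, right has 6 {28, 30, 27, 29, 23, 19}.
    Root 23: left subtree has 4 nodes {28, 30, 27, 29}, right has 1 {19}.
      Root 30: left subtree has 1 node {28}, right has 2 {27, 29}.
        Root 29: left subtree has 1 node {27}, right has 0 { }.

28 27 29 30 19 23 10 34 31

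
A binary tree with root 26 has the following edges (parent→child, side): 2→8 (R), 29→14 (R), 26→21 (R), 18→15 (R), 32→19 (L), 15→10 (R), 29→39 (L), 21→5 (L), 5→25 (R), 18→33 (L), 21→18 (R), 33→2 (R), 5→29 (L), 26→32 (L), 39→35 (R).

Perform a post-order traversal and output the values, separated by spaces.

Post-order visits the left subtree, then the right subtree, then the node.
At 26: go left to 32.
  At 32: go left to 19.
    19 is a leaf — visit 19.
  At 32: no right child.
  Visit 32.
At 26: go right to 21.
  At 21: go left to 5.
    At 5: go left to 29.
      At 29: go left to 39.
        At 39: no left child.
        At 39: go right to 35.
          35 is a leaf — visit 35.
        Visit 39.
      At 29: go right to 14.
        14 is a leaf — visit 14.
      Visit 29.
    At 5: go right to 25.
      25 is a leaf — visit 25.
    Visit 5.
  At 21: go right to 18.
    At 18: go left to 33.
      At 33: no left child.
      At 33: go right to 2.
        At 2: no left child.
        At 2: go right to 8.
          8 is a leaf — visit 8.
        Visit 2.
      Visit 33.
    At 18: go right to 15.
      At 15: no left child.
      At 15: go right to 10.
        10 is a leaf — visit 10.
      Visit 15.
    Visit 18.
  Visit 21.
Visit 26.

19 32 35 39 14 29 25 5 8 2 33 10 15 18 21 26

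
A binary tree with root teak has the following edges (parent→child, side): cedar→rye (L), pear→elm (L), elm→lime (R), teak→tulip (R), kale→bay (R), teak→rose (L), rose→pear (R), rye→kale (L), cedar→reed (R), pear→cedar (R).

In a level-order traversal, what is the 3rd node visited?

Level-order visits nodes level by level from the root, left to right within each level.
Level 0: teak
Level 1: rose, tulip
Level 2: pear
Level 3: elm, cedar
Level 4: lime, rye, reed
Level 5: kale
Level 6: bay
Full level-order sequence: teak, rose, tulip, pear, elm, cedar, lime, rye, reed, kale, bay.

tulip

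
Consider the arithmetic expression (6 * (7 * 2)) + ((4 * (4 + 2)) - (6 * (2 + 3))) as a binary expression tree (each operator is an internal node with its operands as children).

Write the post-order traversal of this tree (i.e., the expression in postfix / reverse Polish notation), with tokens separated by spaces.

6 7 2 * * 4 4 2 + * 6 2 3 + * - +

Post-order on an expression tree gives postfix notation: for each operator, emit left operand, right operand, then the operator.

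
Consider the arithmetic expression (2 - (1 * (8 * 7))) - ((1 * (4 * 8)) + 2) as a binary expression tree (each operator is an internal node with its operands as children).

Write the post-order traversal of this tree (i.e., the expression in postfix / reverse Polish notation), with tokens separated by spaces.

Post-order on an expression tree gives postfix notation: for each operator, emit left operand, right operand, then the operator.

2 1 8 7 * * - 1 4 8 * * 2 + -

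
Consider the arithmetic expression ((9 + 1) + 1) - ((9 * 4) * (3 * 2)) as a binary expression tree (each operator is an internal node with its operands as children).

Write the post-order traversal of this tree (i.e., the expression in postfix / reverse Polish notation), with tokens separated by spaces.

9 1 + 1 + 9 4 * 3 2 * * -

Post-order on an expression tree gives postfix notation: for each operator, emit left operand, right operand, then the operator.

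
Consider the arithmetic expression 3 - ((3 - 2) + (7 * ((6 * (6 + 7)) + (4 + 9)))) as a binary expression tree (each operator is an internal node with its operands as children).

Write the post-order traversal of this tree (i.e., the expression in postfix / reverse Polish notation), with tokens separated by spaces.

3 3 2 - 7 6 6 7 + * 4 9 + + * + -

Post-order on an expression tree gives postfix notation: for each operator, emit left operand, right operand, then the operator.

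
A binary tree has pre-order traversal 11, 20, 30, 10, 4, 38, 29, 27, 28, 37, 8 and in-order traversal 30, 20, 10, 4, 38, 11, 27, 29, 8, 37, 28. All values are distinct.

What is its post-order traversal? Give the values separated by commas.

The first element of pre-order is the root; it splits in-order into left and right subtrees.
Root 11: left subtree has 5 nodes {30, 20, 10, 4, 38}, right has 5 {27, 29, 8, 37, 28}.
  Root 20: left subtree has 1 node {30}, right has 3 {10, 4, 38}.
    Root 10: left subtree has 0 nodes { }, right has 2 {4, 38}.
      Root 4: left subtree has 0 nodes { }, right has 1 {38}.
  Root 29: left subtree has 1 node {27}, right has 3 {8, 37, 28}.
    Root 28: left subtree has 2 nodes {8, 37}, right has 0 { }.
      Root 37: left subtree has 1 node {8}, right has 0 { }.

30, 38, 4, 10, 20, 27, 8, 37, 28, 29, 11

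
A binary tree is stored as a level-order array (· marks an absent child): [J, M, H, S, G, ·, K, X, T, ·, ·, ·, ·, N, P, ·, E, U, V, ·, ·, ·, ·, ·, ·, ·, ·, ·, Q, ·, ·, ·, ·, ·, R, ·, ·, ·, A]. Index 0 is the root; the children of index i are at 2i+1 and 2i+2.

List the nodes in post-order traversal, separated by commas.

Post-order visits the left subtree, then the right subtree, then the node.
At J: go left to M.
  At M: go left to S.
    At S: go left to X.
      At X: no left child.
      At X: go right to E.
        At E: no left child.
        At E: go right to R.
          R is a leaf — visit R.
        Visit E.
      Visit X.
    At S: go right to T.
      At T: go left to U.
        U is a leaf — visit U.
      At T: go right to V.
        At V: no left child.
        At V: go right to A.
          A is a leaf — visit A.
        Visit V.
      Visit T.
    Visit S.
  At M: go right to G.
    G is a leaf — visit G.
  Visit M.
At J: go right to H.
  At H: no left child.
  At H: go right to K.
    At K: go left to N.
      At N: no left child.
      At N: go right to Q.
        Q is a leaf — visit Q.
      Visit N.
    At K: go right to P.
      P is a leaf — visit P.
    Visit K.
  Visit H.
Visit J.

R, E, X, U, A, V, T, S, G, M, Q, N, P, K, H, J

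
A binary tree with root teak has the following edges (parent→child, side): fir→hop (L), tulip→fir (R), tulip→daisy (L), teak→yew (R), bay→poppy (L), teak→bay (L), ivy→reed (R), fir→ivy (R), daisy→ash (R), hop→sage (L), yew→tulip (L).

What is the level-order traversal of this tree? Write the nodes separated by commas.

teak, bay, yew, poppy, tulip, daisy, fir, ash, hop, ivy, sage, reed

Level-order visits nodes level by level from the root, left to right within each level.
Level 0: teak
Level 1: bay, yew
Level 2: poppy, tulip
Level 3: daisy, fir
Level 4: ash, hop, ivy
Level 5: sage, reed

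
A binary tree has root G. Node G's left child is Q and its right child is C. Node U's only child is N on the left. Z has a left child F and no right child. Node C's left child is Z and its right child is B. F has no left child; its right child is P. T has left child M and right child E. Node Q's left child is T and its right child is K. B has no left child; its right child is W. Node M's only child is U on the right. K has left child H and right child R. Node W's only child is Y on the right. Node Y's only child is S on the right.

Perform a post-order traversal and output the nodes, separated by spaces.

N U M E T H R K Q P F Z S Y W B C G

Post-order visits the left subtree, then the right subtree, then the node.
At G: go left to Q.
  At Q: go left to T.
    At T: go left to M.
      At M: no left child.
      At M: go right to U.
        At U: go left to N.
          N is a leaf — visit N.
        At U: no right child.
        Visit U.
      Visit M.
    At T: go right to E.
      E is a leaf — visit E.
    Visit T.
  At Q: go right to K.
    At K: go left to H.
      H is a leaf — visit H.
    At K: go right to R.
      R is a leaf — visit R.
    Visit K.
  Visit Q.
At G: go right to C.
  At C: go left to Z.
    At Z: go left to F.
      At F: no left child.
      At F: go right to P.
        P is a leaf — visit P.
      Visit F.
    At Z: no right child.
    Visit Z.
  At C: go right to B.
    At B: no left child.
    At B: go right to W.
      At W: no left child.
      At W: go right to Y.
        At Y: no left child.
        At Y: go right to S.
          S is a leaf — visit S.
        Visit Y.
      Visit W.
    Visit B.
  Visit C.
Visit G.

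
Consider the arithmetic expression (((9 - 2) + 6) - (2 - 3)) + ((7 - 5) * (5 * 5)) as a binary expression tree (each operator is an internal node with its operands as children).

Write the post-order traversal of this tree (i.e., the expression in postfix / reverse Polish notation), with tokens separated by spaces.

Post-order on an expression tree gives postfix notation: for each operator, emit left operand, right operand, then the operator.

9 2 - 6 + 2 3 - - 7 5 - 5 5 * * +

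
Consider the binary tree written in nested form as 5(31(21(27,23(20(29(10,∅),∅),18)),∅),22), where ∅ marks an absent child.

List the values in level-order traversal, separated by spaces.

5 31 22 21 27 23 20 18 29 10

Level-order visits nodes level by level from the root, left to right within each level.
Level 0: 5
Level 1: 31, 22
Level 2: 21
Level 3: 27, 23
Level 4: 20, 18
Level 5: 29
Level 6: 10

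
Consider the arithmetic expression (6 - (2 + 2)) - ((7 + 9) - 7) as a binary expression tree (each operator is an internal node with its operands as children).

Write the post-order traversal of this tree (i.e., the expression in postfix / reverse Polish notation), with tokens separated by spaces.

Post-order on an expression tree gives postfix notation: for each operator, emit left operand, right operand, then the operator.

6 2 2 + - 7 9 + 7 - -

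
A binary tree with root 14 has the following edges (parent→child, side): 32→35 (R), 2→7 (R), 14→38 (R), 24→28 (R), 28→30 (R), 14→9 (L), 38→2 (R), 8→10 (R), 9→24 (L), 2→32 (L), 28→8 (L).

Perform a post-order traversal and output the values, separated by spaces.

Post-order visits the left subtree, then the right subtree, then the node.
At 14: go left to 9.
  At 9: go left to 24.
    At 24: no left child.
    At 24: go right to 28.
      At 28: go left to 8.
        At 8: no left child.
        At 8: go right to 10.
          10 is a leaf — visit 10.
        Visit 8.
      At 28: go right to 30.
        30 is a leaf — visit 30.
      Visit 28.
    Visit 24.
  At 9: no right child.
  Visit 9.
At 14: go right to 38.
  At 38: no left child.
  At 38: go right to 2.
    At 2: go left to 32.
      At 32: no left child.
      At 32: go right to 35.
        35 is a leaf — visit 35.
      Visit 32.
    At 2: go right to 7.
      7 is a leaf — visit 7.
    Visit 2.
  Visit 38.
Visit 14.

10 8 30 28 24 9 35 32 7 2 38 14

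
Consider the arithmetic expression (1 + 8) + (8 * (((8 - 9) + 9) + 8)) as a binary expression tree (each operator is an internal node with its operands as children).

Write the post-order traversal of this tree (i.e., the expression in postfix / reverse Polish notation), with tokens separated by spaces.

1 8 + 8 8 9 - 9 + 8 + * +

Post-order on an expression tree gives postfix notation: for each operator, emit left operand, right operand, then the operator.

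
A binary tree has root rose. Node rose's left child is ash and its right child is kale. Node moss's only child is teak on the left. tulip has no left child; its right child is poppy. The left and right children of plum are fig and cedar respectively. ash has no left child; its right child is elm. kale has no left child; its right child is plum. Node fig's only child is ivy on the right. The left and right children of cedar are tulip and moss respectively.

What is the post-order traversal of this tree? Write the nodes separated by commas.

Post-order visits the left subtree, then the right subtree, then the node.
At rose: go left to ash.
  At ash: no left child.
  At ash: go right to elm.
    elm is a leaf — visit elm.
  Visit ash.
At rose: go right to kale.
  At kale: no left child.
  At kale: go right to plum.
    At plum: go left to fig.
      At fig: no left child.
      At fig: go right to ivy.
        ivy is a leaf — visit ivy.
      Visit fig.
    At plum: go right to cedar.
      At cedar: go left to tulip.
        At tulip: no left child.
        At tulip: go right to poppy.
          poppy is a leaf — visit poppy.
        Visit tulip.
      At cedar: go right to moss.
        At moss: go left to teak.
          teak is a leaf — visit teak.
        At moss: no right child.
        Visit moss.
      Visit cedar.
    Visit plum.
  Visit kale.
Visit rose.

elm, ash, ivy, fig, poppy, tulip, teak, moss, cedar, plum, kale, rose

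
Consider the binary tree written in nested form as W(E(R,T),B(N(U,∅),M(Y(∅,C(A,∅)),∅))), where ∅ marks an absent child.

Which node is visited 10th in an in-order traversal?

In-order visits the left subtree, then the node, then the right subtree.
At W: go left to E.
  At E: go left to R.
    R is a leaf — visit R.
  Visit E.
  At E: go right to T.
    T is a leaf — visit T.
Visit W.
At W: go right to B.
  At B: go left to N.
    At N: go left to U.
      U is a leaf — visit U.
    Visit N.
    At N: no right child.
  Visit B.
  At B: go right to M.
    At M: go left to Y.
      At Y: no left child.
      Visit Y.
      At Y: go right to C.
        At C: go left to A.
          A is a leaf — visit A.
        Visit C.
        At C: no right child.
    Visit M.
    At M: no right child.
Full in-order sequence: R, E, T, W, U, N, B, Y, A, C, M.

C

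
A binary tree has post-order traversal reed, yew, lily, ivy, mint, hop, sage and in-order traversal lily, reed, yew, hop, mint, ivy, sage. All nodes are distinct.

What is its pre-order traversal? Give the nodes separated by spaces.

The last element of post-order is the root; it splits in-order into left and right subtrees.
Root sage: left subtree has 6 nodes {lily, reed, yew, hop, mint, ivy}, right has 0 { }.
  Root hop: left subtree has 3 nodes {lily, reed, yew}, right has 2 {mint, ivy}.
    Root lily: left subtree has 0 nodes { }, right has 2 {reed, yew}.
      Root yew: left subtree has 1 node {reed}, right has 0 { }.
    Root mint: left subtree has 0 nodes { }, right has 1 {ivy}.

sage hop lily yew reed mint ivy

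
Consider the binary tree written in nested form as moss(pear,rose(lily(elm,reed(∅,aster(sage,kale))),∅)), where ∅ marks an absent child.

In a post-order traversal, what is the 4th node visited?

kale

Post-order visits the left subtree, then the right subtree, then the node.
At moss: go left to pear.
  pear is a leaf — visit pear.
At moss: go right to rose.
  At rose: go left to lily.
    At lily: go left to elm.
      elm is a leaf — visit elm.
    At lily: go right to reed.
      At reed: no left child.
      At reed: go right to aster.
        At aster: go left to sage.
          sage is a leaf — visit sage.
        At aster: go right to kale.
          kale is a leaf — visit kale.
        Visit aster.
      Visit reed.
    Visit lily.
  At rose: no right child.
  Visit rose.
Visit moss.
Full post-order sequence: pear, elm, sage, kale, aster, reed, lily, rose, moss.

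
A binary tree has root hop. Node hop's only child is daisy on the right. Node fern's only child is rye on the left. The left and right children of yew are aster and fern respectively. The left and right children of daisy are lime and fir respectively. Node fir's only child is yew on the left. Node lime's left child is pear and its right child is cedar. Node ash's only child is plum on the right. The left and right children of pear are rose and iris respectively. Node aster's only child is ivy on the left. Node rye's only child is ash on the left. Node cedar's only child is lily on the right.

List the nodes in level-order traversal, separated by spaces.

hop daisy lime fir pear cedar yew rose iris lily aster fern ivy rye ash plum

Level-order visits nodes level by level from the root, left to right within each level.
Level 0: hop
Level 1: daisy
Level 2: lime, fir
Level 3: pear, cedar, yew
Level 4: rose, iris, lily, aster, fern
Level 5: ivy, rye
Level 6: ash
Level 7: plum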